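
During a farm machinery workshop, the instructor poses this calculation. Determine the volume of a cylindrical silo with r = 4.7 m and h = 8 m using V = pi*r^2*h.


V = pi * r^2 * h
  = pi * 4.7^2 * 8
  = pi * 22.09 * 8
  = 555.18 m^3


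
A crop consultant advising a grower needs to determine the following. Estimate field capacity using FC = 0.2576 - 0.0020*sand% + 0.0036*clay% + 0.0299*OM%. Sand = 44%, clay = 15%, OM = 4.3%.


FC = 0.2576 - 0.0020*44 + 0.0036*15 + 0.0299*4.3
   = 0.2576 - 0.0880 + 0.0540 + 0.1286
   = 0.3522


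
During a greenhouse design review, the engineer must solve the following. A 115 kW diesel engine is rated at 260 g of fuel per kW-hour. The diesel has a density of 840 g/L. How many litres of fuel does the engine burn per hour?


FC = P * BSFC / rho_fuel
   = 115 * 260 / 840
   = 29900 / 840
   = 35.60 L/h


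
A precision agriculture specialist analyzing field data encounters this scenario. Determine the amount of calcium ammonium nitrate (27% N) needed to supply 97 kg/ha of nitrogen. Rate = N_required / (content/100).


Rate = N_required / (N_content / 100)
     = 97 / (27 / 100)
     = 97 / 0.27
     = 359.26 kg/ha


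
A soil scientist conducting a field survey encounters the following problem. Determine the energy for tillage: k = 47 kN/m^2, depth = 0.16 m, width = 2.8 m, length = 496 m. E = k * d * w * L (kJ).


E = k * d * w * L
  = 47 * 0.16 * 2.8 * 496
  = 10443.78 kJ


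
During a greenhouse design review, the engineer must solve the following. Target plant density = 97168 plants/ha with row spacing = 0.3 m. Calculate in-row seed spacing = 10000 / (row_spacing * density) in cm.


spacing = 10000 / (row_sp * density)
        = 10000 / (0.3 * 97168)
        = 10000 / 29150.40
        = 0.34305 m = 34.30 cm


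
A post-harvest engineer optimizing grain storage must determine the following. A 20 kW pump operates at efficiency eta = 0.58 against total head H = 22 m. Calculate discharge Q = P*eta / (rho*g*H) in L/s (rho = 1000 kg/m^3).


Q = (P * 1000 * eta) / (rho * g * H)
  = (20 * 1000 * 0.58) / (1000 * 9.81 * 22)
  = 11600 / 215820
  = 0.05375 m^3/s = 53.75 L/s


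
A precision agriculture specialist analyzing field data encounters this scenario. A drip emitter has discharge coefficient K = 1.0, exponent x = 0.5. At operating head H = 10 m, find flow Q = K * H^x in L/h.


Q = K * H^x
  = 1.0 * 10^0.5
  = 1.0 * 3.1623
  = 3.16 L/h


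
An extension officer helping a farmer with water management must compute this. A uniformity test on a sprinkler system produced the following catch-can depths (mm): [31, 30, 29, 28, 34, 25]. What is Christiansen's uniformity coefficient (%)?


xbar = 177 / 6 = 29.500
sum|xi - xbar| = 13
CU = 100 * (1 - 13 / (6 * 29.500))
   = 100 * (1 - 0.0734)
   = 92.66%


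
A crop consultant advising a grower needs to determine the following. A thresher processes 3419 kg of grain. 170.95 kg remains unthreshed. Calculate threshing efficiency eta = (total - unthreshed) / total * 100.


eta = (total - unthreshed) / total * 100
    = (3419 - 170.95) / 3419 * 100
    = 3248.05 / 3419 * 100
    = 95%


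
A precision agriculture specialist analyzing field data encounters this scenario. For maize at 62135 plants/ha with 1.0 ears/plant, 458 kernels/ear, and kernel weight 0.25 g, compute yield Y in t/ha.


Y = density * ears * kernels * kw
  = 62135 * 1.0 * 458 * 0.25 g/ha
  = 7114457.50 g/ha
  = 7114.46 kg/ha = 7.11 t/ha


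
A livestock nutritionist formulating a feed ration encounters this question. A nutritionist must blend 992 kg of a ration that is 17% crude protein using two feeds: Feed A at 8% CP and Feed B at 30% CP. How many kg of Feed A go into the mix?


parts_A = CP_b - target = 30 - 17 = 13
parts_B = target - CP_a = 17 - 8 = 9
total_parts = 13 + 9 = 22
Feed A = 992 * 13 / 22 = 586.18 kg
Feed B = 992 * 9 / 22 = 405.82 kg

586.18 kg


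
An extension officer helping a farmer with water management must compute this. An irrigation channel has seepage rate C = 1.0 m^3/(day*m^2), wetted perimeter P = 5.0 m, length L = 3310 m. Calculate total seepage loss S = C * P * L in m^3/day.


S = C * P * L
  = 1.0 * 5.0 * 3310
  = 16550 m^3/day


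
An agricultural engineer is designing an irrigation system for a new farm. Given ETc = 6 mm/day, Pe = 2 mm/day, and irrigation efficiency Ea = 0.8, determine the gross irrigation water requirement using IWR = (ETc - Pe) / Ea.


IWR = (ETc - Pe) / Ea
    = (6 - 2) / 0.8
    = 4 / 0.8
    = 5 mm/day


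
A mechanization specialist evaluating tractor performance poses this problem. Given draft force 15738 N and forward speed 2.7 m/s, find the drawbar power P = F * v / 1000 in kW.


P = F * v / 1000
  = 15738 * 2.7 / 1000
  = 42492.60 / 1000
  = 42.49 kW


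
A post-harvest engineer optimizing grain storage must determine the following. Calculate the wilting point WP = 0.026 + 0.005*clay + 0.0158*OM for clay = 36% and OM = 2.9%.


WP = 0.026 + 0.005*36 + 0.0158*2.9
   = 0.026 + 0.1800 + 0.0458
   = 0.2518


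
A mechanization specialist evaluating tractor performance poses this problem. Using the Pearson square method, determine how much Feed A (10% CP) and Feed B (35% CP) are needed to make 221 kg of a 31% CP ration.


parts_A = CP_b - target = 35 - 31 = 4
parts_B = target - CP_a = 31 - 10 = 21
total_parts = 4 + 21 = 25
Feed A = 221 * 4 / 25 = 35.36 kg
Feed B = 221 * 21 / 25 = 185.64 kg

35.36 kg


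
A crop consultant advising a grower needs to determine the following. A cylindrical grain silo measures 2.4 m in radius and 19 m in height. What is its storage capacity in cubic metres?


V = pi * r^2 * h
  = pi * 2.4^2 * 19
  = pi * 5.76 * 19
  = 343.82 m^3


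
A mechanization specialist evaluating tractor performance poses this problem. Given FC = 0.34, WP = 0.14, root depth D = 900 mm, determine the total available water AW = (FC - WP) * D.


AW = (FC - WP) * D
   = (0.34 - 0.14) * 900
   = 0.20 * 900
   = 180 mm


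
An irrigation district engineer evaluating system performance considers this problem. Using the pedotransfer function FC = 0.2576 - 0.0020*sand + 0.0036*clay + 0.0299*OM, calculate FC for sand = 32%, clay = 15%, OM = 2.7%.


FC = 0.2576 - 0.0020*32 + 0.0036*15 + 0.0299*2.7
   = 0.2576 - 0.0640 + 0.0540 + 0.0807
   = 0.3283


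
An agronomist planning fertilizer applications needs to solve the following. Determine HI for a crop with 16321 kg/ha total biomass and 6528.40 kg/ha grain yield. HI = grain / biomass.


HI = grain_yield / biomass
   = 6528.40 / 16321
   = 0.40


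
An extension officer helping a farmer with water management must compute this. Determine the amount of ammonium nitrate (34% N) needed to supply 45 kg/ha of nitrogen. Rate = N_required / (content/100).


Rate = N_required / (N_content / 100)
     = 45 / (34 / 100)
     = 45 / 0.34
     = 132.35 kg/ha


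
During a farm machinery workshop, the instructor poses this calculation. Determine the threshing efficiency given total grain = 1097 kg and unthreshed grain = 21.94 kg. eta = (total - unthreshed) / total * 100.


eta = (total - unthreshed) / total * 100
    = (1097 - 21.94) / 1097 * 100
    = 1075.06 / 1097 * 100
    = 98%


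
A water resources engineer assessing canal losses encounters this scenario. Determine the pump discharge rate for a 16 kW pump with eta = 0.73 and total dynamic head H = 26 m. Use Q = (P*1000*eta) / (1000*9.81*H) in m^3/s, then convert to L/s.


Q = (P * 1000 * eta) / (rho * g * H)
  = (16 * 1000 * 0.73) / (1000 * 9.81 * 26)
  = 11680 / 255060
  = 0.04579 m^3/s = 45.79 L/s


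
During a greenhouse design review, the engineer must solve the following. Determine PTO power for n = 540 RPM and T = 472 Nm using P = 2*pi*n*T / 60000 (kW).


P = 2*pi*n*T / 60000
  = 2*pi * 540 * 472 / 60000
  = 1601458.27 / 60000
  = 26.69 kW


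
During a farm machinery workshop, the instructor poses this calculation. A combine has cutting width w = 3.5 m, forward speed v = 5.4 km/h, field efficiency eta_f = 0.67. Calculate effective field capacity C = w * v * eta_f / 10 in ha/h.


C = w * v * eta_f / 10
  = 3.5 * 5.4 * 0.67 / 10
  = 12.66 / 10
  = 1.27 ha/h


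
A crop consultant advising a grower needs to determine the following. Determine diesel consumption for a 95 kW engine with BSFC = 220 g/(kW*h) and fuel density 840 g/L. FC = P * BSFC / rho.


FC = P * BSFC / rho_fuel
   = 95 * 220 / 840
   = 20900 / 840
   = 24.88 L/h


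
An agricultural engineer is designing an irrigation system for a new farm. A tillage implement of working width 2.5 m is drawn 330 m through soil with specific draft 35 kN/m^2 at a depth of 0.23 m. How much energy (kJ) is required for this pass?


E = k * d * w * L
  = 35 * 0.23 * 2.5 * 330
  = 6641.25 kJ


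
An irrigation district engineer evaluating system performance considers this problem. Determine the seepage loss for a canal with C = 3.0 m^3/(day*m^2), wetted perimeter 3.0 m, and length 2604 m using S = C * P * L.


S = C * P * L
  = 3.0 * 3.0 * 2604
  = 23436 m^3/day


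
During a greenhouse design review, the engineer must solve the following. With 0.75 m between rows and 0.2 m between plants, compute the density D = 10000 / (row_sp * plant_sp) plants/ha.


D = 10000 / (row_sp * plant_sp)
  = 10000 / (0.75 * 0.2)
  = 10000 / 0.1500
  = 66666.67 plants/ha


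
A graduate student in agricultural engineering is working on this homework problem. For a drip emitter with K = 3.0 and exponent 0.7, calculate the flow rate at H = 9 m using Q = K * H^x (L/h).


Q = K * H^x
  = 3.0 * 9^0.7
  = 3.0 * 4.6555
  = 13.97 L/h


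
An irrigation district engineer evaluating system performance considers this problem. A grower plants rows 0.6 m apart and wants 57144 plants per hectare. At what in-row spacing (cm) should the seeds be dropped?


spacing = 10000 / (row_sp * density)
        = 10000 / (0.6 * 57144)
        = 10000 / 34286.40
        = 0.29166 m = 29.17 cm


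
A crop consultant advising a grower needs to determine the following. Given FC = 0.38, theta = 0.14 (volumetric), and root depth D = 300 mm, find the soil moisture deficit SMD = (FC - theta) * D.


SMD = (FC - theta) * D
    = (0.38 - 0.14) * 300
    = 0.240 * 300
    = 72 mm


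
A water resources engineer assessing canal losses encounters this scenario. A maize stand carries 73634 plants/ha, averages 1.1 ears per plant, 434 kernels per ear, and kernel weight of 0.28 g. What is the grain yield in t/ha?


Y = density * ears * kernels * kw
  = 73634 * 1.1 * 434 * 0.28 g/ha
  = 9842804.05 g/ha
  = 9842.80 kg/ha = 9.84 t/ha


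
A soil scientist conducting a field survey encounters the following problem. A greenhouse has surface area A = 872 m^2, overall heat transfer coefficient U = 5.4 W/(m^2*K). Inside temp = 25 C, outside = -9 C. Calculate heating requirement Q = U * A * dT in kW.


dT = 25 - (-9) = 34 K
Q = U * A * dT
  = 5.4 * 872 * 34
  = 160099.20 W = 160.10 kW


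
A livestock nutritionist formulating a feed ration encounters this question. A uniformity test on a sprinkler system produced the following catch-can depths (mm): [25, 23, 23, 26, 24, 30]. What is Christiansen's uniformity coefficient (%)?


xbar = 151 / 6 = 25.167
sum|xi - xbar| = 11.333
CU = 100 * (1 - 11.333 / (6 * 25.167))
   = 100 * (1 - 0.0751)
   = 92.49%


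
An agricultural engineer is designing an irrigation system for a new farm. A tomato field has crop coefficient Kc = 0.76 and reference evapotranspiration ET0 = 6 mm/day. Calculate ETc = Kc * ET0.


ETc = Kc * ET0
    = 0.76 * 6
    = 4.56 mm/day


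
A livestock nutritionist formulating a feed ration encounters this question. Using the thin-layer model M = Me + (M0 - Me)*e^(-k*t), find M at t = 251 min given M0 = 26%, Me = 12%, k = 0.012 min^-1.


M = Me + (M0 - Me) * e^(-k*t)
  = 12 + (26 - 12) * e^(-0.012*251)
  = 12 + 14 * e^(-3.012)
  = 12 + 14 * 0.04919
  = 12 + 0.6887
  = 12.69%


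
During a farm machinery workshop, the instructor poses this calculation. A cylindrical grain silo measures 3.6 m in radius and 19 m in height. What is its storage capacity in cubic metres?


V = pi * r^2 * h
  = pi * 3.6^2 * 19
  = pi * 12.96 * 19
  = 773.59 m^3


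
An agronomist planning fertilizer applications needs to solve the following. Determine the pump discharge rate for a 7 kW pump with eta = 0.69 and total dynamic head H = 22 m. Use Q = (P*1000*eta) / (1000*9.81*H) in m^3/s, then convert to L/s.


Q = (P * 1000 * eta) / (rho * g * H)
  = (7 * 1000 * 0.69) / (1000 * 9.81 * 22)
  = 4830 / 215820
  = 0.02238 m^3/s = 22.38 L/s


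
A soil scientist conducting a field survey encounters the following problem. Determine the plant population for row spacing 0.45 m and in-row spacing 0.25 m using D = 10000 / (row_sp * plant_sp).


D = 10000 / (row_sp * plant_sp)
  = 10000 / (0.45 * 0.25)
  = 10000 / 0.1125
  = 88888.89 plants/ha


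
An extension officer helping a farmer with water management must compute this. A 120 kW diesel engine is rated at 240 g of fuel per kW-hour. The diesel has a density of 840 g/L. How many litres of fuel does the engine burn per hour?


FC = P * BSFC / rho_fuel
   = 120 * 240 / 840
   = 28800 / 840
   = 34.29 L/h


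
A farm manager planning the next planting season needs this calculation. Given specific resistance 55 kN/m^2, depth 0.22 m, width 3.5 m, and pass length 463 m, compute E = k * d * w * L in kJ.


E = k * d * w * L
  = 55 * 0.22 * 3.5 * 463
  = 19608.05 kJ


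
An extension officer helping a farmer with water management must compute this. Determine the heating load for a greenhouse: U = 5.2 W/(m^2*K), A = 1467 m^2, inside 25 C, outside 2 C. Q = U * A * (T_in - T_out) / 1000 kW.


dT = 25 - (2) = 23 K
Q = U * A * dT
  = 5.2 * 1467 * 23
  = 175453.20 W = 175.45 kW


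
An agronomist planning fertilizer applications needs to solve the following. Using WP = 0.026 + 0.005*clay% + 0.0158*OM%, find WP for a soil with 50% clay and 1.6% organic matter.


WP = 0.026 + 0.005*50 + 0.0158*1.6
   = 0.026 + 0.2500 + 0.0253
   = 0.3013


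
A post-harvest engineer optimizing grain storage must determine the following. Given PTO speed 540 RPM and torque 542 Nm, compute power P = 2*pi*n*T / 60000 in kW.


P = 2*pi*n*T / 60000
  = 2*pi * 540 * 542 / 60000
  = 1838962.68 / 60000
  = 30.65 kW


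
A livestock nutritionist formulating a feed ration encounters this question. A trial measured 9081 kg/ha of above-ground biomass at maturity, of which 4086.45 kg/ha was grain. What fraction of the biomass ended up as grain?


HI = grain_yield / biomass
   = 4086.45 / 9081
   = 0.45


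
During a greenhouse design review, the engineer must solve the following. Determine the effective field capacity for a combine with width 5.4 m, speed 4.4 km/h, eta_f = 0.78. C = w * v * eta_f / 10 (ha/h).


C = w * v * eta_f / 10
  = 5.4 * 4.4 * 0.78 / 10
  = 18.53 / 10
  = 1.85 ha/h


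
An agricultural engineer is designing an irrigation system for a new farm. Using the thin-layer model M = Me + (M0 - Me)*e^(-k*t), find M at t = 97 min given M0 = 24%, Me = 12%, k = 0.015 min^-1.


M = Me + (M0 - Me) * e^(-k*t)
  = 12 + (24 - 12) * e^(-0.015*97)
  = 12 + 12 * e^(-1.455)
  = 12 + 12 * 0.23340
  = 12 + 2.8008
  = 14.80%


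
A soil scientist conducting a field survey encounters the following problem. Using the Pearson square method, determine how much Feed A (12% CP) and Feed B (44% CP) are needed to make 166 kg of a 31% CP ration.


parts_A = CP_b - target = 44 - 31 = 13
parts_B = target - CP_a = 31 - 12 = 19
total_parts = 13 + 19 = 32
Feed A = 166 * 13 / 32 = 67.44 kg
Feed B = 166 * 19 / 32 = 98.56 kg

67.44 kg


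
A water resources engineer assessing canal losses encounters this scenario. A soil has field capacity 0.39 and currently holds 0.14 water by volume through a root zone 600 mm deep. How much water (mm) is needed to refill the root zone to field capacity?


SMD = (FC - theta) * D
    = (0.39 - 0.14) * 600
    = 0.250 * 600
    = 150 mm


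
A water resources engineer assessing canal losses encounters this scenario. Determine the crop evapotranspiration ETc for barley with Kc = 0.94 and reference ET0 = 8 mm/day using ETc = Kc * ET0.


ETc = Kc * ET0
    = 0.94 * 8
    = 7.52 mm/day


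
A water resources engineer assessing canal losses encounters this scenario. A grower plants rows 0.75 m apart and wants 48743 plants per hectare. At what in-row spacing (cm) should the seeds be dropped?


spacing = 10000 / (row_sp * density)
        = 10000 / (0.75 * 48743)
        = 10000 / 36557.25
        = 0.27354 m = 27.35 cm


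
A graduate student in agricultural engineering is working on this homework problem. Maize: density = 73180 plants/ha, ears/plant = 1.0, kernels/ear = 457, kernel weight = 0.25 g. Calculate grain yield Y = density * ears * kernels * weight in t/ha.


Y = density * ears * kernels * kw
  = 73180 * 1.0 * 457 * 0.25 g/ha
  = 8360815 g/ha
  = 8360.82 kg/ha = 8.36 t/ha


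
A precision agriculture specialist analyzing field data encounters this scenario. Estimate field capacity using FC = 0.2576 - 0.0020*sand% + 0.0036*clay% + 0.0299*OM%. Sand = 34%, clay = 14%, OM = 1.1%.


FC = 0.2576 - 0.0020*34 + 0.0036*14 + 0.0299*1.1
   = 0.2576 - 0.0680 + 0.0504 + 0.0329
   = 0.2729


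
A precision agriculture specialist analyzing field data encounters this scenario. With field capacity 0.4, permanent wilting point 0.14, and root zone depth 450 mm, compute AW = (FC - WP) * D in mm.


AW = (FC - WP) * D
   = (0.4 - 0.14) * 450
   = 0.26 * 450
   = 117 mm


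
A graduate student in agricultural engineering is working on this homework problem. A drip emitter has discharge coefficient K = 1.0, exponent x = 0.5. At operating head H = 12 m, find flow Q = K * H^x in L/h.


Q = K * H^x
  = 1.0 * 12^0.5
  = 1.0 * 3.4641
  = 3.46 L/h


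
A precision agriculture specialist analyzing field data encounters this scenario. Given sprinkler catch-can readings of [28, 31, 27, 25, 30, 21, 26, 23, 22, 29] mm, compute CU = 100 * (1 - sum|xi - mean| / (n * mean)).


xbar = 262 / 10 = 26.200
sum|xi - xbar| = 28
CU = 100 * (1 - 28 / (10 * 26.200))
   = 100 * (1 - 0.1069)
   = 89.31%


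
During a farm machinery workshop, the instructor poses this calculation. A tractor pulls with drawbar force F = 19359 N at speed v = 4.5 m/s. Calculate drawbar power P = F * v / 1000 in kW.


P = F * v / 1000
  = 19359 * 4.5 / 1000
  = 87115.50 / 1000
  = 87.12 kW


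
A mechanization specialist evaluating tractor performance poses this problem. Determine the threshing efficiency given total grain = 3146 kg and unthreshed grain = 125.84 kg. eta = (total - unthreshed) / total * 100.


eta = (total - unthreshed) / total * 100
    = (3146 - 125.84) / 3146 * 100
    = 3020.16 / 3146 * 100
    = 96%


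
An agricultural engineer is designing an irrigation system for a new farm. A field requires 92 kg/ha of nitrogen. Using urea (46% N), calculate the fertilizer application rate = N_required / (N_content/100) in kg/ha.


Rate = N_required / (N_content / 100)
     = 92 / (46 / 100)
     = 92 / 0.46
     = 200 kg/ha


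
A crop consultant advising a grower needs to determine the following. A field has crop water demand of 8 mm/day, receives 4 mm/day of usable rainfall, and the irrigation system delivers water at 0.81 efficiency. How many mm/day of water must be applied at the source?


IWR = (ETc - Pe) / Ea
    = (8 - 4) / 0.81
    = 4 / 0.81
    = 4.94 mm/day


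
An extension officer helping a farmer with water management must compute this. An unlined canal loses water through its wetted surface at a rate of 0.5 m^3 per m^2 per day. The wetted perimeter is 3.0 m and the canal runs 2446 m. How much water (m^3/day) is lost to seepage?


S = C * P * L
  = 0.5 * 3.0 * 2446
  = 3669 m^3/day


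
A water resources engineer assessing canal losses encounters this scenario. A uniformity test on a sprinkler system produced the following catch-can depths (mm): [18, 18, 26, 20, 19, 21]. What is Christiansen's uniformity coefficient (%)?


xbar = 122 / 6 = 20.333
sum|xi - xbar| = 12.667
CU = 100 * (1 - 12.667 / (6 * 20.333))
   = 100 * (1 - 0.1038)
   = 89.62%


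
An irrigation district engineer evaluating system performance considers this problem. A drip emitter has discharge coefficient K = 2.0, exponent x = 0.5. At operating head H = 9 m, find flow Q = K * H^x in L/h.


Q = K * H^x
  = 2.0 * 9^0.5
  = 2.0 * 3
  = 6 L/h


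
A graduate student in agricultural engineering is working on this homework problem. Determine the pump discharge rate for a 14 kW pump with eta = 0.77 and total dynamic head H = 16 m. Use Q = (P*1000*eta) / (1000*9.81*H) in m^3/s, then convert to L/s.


Q = (P * 1000 * eta) / (rho * g * H)
  = (14 * 1000 * 0.77) / (1000 * 9.81 * 16)
  = 10780 / 156960
  = 0.06868 m^3/s = 68.68 L/s


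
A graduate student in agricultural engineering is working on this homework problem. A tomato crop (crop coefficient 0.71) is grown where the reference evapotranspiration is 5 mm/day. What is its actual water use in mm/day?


ETc = Kc * ET0
    = 0.71 * 5
    = 3.55 mm/day


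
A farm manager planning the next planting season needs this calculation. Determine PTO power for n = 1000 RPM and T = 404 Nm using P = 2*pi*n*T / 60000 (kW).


P = 2*pi*n*T / 60000
  = 2*pi * 1000 * 404 / 60000
  = 2538406.86 / 60000
  = 42.31 kW


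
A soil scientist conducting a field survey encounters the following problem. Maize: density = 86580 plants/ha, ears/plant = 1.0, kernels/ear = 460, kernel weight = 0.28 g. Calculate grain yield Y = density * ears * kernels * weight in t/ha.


Y = density * ears * kernels * kw
  = 86580 * 1.0 * 460 * 0.28 g/ha
  = 11151504.00 g/ha
  = 11151.50 kg/ha = 11.15 t/ha


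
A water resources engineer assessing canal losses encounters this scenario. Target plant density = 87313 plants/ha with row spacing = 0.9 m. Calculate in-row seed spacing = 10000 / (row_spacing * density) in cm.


spacing = 10000 / (row_sp * density)
        = 10000 / (0.9 * 87313)
        = 10000 / 78581.70
        = 0.12726 m = 12.73 cm


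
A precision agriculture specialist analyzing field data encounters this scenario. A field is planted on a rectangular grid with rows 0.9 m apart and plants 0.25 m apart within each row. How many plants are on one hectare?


D = 10000 / (row_sp * plant_sp)
  = 10000 / (0.9 * 0.25)
  = 10000 / 0.2250
  = 44444.44 plants/ha


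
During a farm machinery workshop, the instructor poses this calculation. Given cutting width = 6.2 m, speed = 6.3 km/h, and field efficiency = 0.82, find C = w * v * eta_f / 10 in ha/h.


C = w * v * eta_f / 10
  = 6.2 * 6.3 * 0.82 / 10
  = 32.03 / 10
  = 3.20 ha/h


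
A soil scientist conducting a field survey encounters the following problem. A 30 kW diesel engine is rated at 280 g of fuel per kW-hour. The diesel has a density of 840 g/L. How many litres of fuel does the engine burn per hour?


FC = P * BSFC / rho_fuel
   = 30 * 280 / 840
   = 8400 / 840
   = 10 L/h


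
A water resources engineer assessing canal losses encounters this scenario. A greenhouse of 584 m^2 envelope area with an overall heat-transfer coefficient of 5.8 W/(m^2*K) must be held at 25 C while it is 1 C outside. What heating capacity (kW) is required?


dT = 25 - (1) = 24 K
Q = U * A * dT
  = 5.8 * 584 * 24
  = 81292.80 W = 81.29 kW


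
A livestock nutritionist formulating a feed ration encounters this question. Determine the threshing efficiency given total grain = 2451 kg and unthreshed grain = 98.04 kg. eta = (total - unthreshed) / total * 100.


eta = (total - unthreshed) / total * 100
    = (2451 - 98.04) / 2451 * 100
    = 2352.96 / 2451 * 100
    = 96%


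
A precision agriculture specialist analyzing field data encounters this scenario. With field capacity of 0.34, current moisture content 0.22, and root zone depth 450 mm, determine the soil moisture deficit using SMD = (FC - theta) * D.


SMD = (FC - theta) * D
    = (0.34 - 0.22) * 450
    = 0.120 * 450
    = 54 mm


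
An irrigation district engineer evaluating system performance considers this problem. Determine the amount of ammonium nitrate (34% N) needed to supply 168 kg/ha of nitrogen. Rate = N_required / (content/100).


Rate = N_required / (N_content / 100)
     = 168 / (34 / 100)
     = 168 / 0.34
     = 494.12 kg/ha


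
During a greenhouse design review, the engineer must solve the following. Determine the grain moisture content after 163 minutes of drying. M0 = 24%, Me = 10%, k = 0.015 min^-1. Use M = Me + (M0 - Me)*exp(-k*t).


M = Me + (M0 - Me) * e^(-k*t)
  = 10 + (24 - 10) * e^(-0.015*163)
  = 10 + 14 * e^(-2.445)
  = 10 + 14 * 0.08673
  = 10 + 1.2142
  = 11.21%


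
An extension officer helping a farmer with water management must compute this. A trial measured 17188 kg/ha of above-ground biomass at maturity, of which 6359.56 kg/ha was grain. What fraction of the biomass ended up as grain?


HI = grain_yield / biomass
   = 6359.56 / 17188
   = 0.37


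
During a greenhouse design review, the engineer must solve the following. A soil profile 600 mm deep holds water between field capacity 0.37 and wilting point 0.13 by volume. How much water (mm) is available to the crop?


AW = (FC - WP) * D
   = (0.37 - 0.13) * 600
   = 0.24 * 600
   = 144 mm


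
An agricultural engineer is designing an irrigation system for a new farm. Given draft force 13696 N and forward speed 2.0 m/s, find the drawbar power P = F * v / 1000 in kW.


P = F * v / 1000
  = 13696 * 2.0 / 1000
  = 27392 / 1000
  = 27.39 kW


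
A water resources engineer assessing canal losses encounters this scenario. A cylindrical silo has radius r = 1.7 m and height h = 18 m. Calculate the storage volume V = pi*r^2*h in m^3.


V = pi * r^2 * h
  = pi * 1.7^2 * 18
  = pi * 2.89 * 18
  = 163.43 m^3


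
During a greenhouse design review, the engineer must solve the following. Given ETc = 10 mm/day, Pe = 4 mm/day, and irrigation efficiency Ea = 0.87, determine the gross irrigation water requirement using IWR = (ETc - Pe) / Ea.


IWR = (ETc - Pe) / Ea
    = (10 - 4) / 0.87
    = 6 / 0.87
    = 6.90 mm/day


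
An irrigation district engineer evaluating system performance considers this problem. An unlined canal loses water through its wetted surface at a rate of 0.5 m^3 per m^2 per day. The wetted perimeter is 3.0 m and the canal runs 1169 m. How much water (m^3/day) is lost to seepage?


S = C * P * L
  = 0.5 * 3.0 * 1169
  = 1753.50 m^3/day


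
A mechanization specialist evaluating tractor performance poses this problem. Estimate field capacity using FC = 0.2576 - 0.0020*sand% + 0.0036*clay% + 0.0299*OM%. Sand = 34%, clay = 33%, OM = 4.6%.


FC = 0.2576 - 0.0020*34 + 0.0036*33 + 0.0299*4.6
   = 0.2576 - 0.0680 + 0.1188 + 0.1375
   = 0.4459


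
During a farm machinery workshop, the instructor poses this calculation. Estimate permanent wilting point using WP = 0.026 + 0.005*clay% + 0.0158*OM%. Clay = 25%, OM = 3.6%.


WP = 0.026 + 0.005*25 + 0.0158*3.6
   = 0.026 + 0.1250 + 0.0569
   = 0.2079


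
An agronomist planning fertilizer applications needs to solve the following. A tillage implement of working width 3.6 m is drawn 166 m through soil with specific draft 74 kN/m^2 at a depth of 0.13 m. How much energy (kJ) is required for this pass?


E = k * d * w * L
  = 74 * 0.13 * 3.6 * 166
  = 5748.91 kJ


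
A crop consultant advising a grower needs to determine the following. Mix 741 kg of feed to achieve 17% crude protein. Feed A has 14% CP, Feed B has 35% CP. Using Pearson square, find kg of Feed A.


parts_A = CP_b - target = 35 - 17 = 18
parts_B = target - CP_a = 17 - 14 = 3
total_parts = 18 + 3 = 21
Feed A = 741 * 18 / 21 = 635.14 kg
Feed B = 741 * 3 / 21 = 105.86 kg

635.14 kg


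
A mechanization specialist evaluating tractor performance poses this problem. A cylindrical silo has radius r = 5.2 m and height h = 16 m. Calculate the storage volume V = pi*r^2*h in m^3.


V = pi * r^2 * h
  = pi * 5.2^2 * 16
  = pi * 27.04 * 16
  = 1359.18 m^3


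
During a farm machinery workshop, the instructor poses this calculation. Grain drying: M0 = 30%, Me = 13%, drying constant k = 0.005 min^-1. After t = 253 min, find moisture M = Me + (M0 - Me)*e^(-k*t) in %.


M = Me + (M0 - Me) * e^(-k*t)
  = 13 + (30 - 13) * e^(-0.005*253)
  = 13 + 17 * e^(-1.265)
  = 13 + 17 * 0.28224
  = 13 + 4.7981
  = 17.80%


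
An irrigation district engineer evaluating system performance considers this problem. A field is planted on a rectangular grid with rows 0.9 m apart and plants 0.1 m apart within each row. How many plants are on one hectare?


D = 10000 / (row_sp * plant_sp)
  = 10000 / (0.9 * 0.1)
  = 10000 / 0.0900
  = 111111.11 plants/ha


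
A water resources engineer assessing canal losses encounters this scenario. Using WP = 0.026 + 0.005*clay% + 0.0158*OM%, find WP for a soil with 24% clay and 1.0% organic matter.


WP = 0.026 + 0.005*24 + 0.0158*1.0
   = 0.026 + 0.1200 + 0.0158
   = 0.1618


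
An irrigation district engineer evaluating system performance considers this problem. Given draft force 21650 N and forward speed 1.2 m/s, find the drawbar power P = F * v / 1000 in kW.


P = F * v / 1000
  = 21650 * 1.2 / 1000
  = 25980 / 1000
  = 25.98 kW


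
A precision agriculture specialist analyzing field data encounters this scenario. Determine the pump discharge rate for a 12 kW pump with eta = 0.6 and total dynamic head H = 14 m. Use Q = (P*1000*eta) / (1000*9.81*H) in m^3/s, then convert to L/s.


Q = (P * 1000 * eta) / (rho * g * H)
  = (12 * 1000 * 0.6) / (1000 * 9.81 * 14)
  = 7200 / 137340
  = 0.05242 m^3/s = 52.42 L/s


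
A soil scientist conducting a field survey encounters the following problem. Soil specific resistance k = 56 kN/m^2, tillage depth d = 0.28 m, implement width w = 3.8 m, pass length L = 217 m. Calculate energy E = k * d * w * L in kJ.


E = k * d * w * L
  = 56 * 0.28 * 3.8 * 217
  = 12929.73 kJ


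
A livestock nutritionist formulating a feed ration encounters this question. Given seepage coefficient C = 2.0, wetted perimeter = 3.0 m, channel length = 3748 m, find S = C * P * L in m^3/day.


S = C * P * L
  = 2.0 * 3.0 * 3748
  = 22488 m^3/day


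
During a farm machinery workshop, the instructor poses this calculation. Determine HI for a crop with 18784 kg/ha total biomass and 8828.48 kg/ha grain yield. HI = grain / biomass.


HI = grain_yield / biomass
   = 8828.48 / 18784
   = 0.47


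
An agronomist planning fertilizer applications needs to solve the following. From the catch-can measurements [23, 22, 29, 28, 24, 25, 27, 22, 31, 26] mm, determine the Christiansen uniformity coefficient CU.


xbar = 257 / 10 = 25.700
sum|xi - xbar| = 25
CU = 100 * (1 - 25 / (10 * 25.700))
   = 100 * (1 - 0.0973)
   = 90.27%


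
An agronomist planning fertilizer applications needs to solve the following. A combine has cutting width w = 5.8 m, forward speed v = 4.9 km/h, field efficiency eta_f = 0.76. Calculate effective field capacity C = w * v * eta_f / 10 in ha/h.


C = w * v * eta_f / 10
  = 5.8 * 4.9 * 0.76 / 10
  = 21.60 / 10
  = 2.16 ha/h


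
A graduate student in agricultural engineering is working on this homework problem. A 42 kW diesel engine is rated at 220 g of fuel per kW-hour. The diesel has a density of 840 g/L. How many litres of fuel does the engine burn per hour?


FC = P * BSFC / rho_fuel
   = 42 * 220 / 840
   = 9240 / 840
   = 11 L/h


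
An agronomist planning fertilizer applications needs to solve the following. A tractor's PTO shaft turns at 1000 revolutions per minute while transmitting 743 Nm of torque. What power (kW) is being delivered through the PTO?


P = 2*pi*n*T / 60000
  = 2*pi * 1000 * 743 / 60000
  = 4668406.68 / 60000
  = 77.81 kW


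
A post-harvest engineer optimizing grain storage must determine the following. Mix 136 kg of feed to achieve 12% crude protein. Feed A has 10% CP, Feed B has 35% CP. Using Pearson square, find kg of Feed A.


parts_A = CP_b - target = 35 - 12 = 23
parts_B = target - CP_a = 12 - 10 = 2
total_parts = 23 + 2 = 25
Feed A = 136 * 23 / 25 = 125.12 kg
Feed B = 136 * 2 / 25 = 10.88 kg

125.12 kg


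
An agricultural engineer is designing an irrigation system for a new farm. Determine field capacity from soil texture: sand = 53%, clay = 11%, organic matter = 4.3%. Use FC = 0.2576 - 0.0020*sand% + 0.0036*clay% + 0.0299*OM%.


FC = 0.2576 - 0.0020*53 + 0.0036*11 + 0.0299*4.3
   = 0.2576 - 0.1060 + 0.0396 + 0.1286
   = 0.3198


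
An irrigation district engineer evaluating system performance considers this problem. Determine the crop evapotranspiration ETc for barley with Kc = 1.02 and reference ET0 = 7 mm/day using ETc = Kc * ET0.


ETc = Kc * ET0
    = 1.02 * 7
    = 7.14 mm/day


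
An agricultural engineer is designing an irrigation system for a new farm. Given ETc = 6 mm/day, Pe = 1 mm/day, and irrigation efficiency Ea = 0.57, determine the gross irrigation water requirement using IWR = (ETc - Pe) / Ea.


IWR = (ETc - Pe) / Ea
    = (6 - 1) / 0.57
    = 5 / 0.57
    = 8.77 mm/day


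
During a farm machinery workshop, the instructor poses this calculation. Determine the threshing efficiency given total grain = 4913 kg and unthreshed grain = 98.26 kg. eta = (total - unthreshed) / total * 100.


eta = (total - unthreshed) / total * 100
    = (4913 - 98.26) / 4913 * 100
    = 4814.74 / 4913 * 100
    = 98%


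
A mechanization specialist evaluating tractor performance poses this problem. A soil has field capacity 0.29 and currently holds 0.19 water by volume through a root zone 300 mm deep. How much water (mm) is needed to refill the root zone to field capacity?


SMD = (FC - theta) * D
    = (0.29 - 0.19) * 300
    = 0.100 * 300
    = 30 mm


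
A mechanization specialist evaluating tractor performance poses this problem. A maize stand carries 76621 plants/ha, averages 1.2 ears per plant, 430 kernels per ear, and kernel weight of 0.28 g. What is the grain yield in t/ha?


Y = density * ears * kernels * kw
  = 76621 * 1.2 * 430 * 0.28 g/ha
  = 11070202.08 g/ha
  = 11070.20 kg/ha = 11.07 t/ha


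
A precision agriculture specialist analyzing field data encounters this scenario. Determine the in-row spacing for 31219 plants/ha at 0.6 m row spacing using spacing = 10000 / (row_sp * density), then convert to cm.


spacing = 10000 / (row_sp * density)
        = 10000 / (0.6 * 31219)
        = 10000 / 18731.40
        = 0.53386 m = 53.39 cm


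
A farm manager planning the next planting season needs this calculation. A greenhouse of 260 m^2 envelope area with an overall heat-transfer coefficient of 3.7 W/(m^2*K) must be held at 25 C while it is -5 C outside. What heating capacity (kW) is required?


dT = 25 - (-5) = 30 K
Q = U * A * dT
  = 3.7 * 260 * 30
  = 28860 W = 28.86 kW


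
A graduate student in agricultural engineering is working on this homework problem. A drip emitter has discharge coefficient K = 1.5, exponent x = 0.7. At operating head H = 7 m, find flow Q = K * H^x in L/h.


Q = K * H^x
  = 1.5 * 7^0.7
  = 1.5 * 3.9045
  = 5.86 L/h


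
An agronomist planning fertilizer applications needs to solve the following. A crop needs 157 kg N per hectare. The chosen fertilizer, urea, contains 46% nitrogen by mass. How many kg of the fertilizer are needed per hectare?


Rate = N_required / (N_content / 100)
     = 157 / (46 / 100)
     = 157 / 0.46
     = 341.30 kg/ha


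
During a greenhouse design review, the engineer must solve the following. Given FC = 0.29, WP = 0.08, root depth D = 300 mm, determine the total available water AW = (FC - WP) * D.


AW = (FC - WP) * D
   = (0.29 - 0.08) * 300
   = 0.21 * 300
   = 63 mm


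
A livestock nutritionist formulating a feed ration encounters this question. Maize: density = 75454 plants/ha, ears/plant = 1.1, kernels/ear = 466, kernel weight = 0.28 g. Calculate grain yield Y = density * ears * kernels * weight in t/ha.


Y = density * ears * kernels * kw
  = 75454 * 1.1 * 466 * 0.28 g/ha
  = 10829761.71 g/ha
  = 10829.76 kg/ha = 10.83 t/ha


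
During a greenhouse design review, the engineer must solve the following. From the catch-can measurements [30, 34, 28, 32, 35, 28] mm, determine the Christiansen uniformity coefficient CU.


xbar = 187 / 6 = 31.167
sum|xi - xbar| = 15
CU = 100 * (1 - 15 / (6 * 31.167))
   = 100 * (1 - 0.0802)
   = 91.98%


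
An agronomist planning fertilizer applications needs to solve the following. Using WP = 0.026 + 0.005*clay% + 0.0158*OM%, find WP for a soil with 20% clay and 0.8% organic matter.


WP = 0.026 + 0.005*20 + 0.0158*0.8
   = 0.026 + 0.1000 + 0.0126
   = 0.1386


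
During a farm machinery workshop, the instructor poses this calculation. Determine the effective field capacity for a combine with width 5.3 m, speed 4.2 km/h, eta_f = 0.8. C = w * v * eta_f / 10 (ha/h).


C = w * v * eta_f / 10
  = 5.3 * 4.2 * 0.8 / 10
  = 17.81 / 10
  = 1.78 ha/h


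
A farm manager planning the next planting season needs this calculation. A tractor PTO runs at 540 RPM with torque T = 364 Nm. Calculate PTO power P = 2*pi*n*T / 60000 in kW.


P = 2*pi*n*T / 60000
  = 2*pi * 540 * 364 / 60000
  = 1235022.90 / 60000
  = 20.58 kW


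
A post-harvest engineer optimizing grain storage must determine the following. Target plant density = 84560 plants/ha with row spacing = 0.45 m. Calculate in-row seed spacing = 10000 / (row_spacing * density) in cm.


spacing = 10000 / (row_sp * density)
        = 10000 / (0.45 * 84560)
        = 10000 / 38052
        = 0.26280 m = 26.28 cm


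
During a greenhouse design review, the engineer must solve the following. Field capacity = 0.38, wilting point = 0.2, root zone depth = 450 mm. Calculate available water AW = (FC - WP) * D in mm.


AW = (FC - WP) * D
   = (0.38 - 0.2) * 450
   = 0.18 * 450
   = 81 mm


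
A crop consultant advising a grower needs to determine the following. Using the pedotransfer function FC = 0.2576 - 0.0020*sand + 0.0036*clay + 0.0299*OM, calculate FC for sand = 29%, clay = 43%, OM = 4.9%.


FC = 0.2576 - 0.0020*29 + 0.0036*43 + 0.0299*4.9
   = 0.2576 - 0.0580 + 0.1548 + 0.1465
   = 0.5009


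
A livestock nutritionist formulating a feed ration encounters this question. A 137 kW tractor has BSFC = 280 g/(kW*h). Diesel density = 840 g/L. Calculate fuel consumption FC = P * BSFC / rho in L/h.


FC = P * BSFC / rho_fuel
   = 137 * 280 / 840
   = 38360 / 840
   = 45.67 L/h


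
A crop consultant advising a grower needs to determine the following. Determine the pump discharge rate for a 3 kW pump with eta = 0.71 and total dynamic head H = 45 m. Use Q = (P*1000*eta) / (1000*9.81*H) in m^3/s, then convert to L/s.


Q = (P * 1000 * eta) / (rho * g * H)
  = (3 * 1000 * 0.71) / (1000 * 9.81 * 45)
  = 2130 / 441450
  = 0.00483 m^3/s = 4.83 L/s


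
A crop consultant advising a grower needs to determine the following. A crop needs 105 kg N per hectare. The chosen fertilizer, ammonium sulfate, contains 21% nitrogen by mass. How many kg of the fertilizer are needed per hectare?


Rate = N_required / (N_content / 100)
     = 105 / (21 / 100)
     = 105 / 0.21
     = 500 kg/ha


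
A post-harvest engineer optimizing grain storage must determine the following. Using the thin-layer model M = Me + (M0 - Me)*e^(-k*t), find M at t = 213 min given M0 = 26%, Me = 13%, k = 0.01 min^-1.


M = Me + (M0 - Me) * e^(-k*t)
  = 13 + (26 - 13) * e^(-0.01*213)
  = 13 + 13 * e^(-2.130)
  = 13 + 13 * 0.11884
  = 13 + 1.5449
  = 14.54%


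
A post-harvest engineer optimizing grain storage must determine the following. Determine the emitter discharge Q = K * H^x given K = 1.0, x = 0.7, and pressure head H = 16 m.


Q = K * H^x
  = 1.0 * 16^0.7
  = 1.0 * 6.9644
  = 6.96 L/h
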